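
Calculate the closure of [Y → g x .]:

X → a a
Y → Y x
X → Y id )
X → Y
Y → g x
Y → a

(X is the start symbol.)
{ [Y → g x .] }

To compute CLOSURE, for each item [A → α.Bβ] where B is a non-terminal, add [B → .γ] for all productions B → γ; repeat for the newly added items until nothing changes.

Start with: [Y → g x .]
The dot is at the end, so nothing is added.

CLOSURE = { [Y → g x .] }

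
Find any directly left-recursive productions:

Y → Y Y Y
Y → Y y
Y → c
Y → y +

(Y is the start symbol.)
Yes, Y is left-recursive

Y → Y Y Y: LEFT RECURSIVE (starts with Y)
Y → Y y: LEFT RECURSIVE (starts with Y)
Y → c: starts with c
Y → y +: starts with y

The grammar has direct left recursion on: Y.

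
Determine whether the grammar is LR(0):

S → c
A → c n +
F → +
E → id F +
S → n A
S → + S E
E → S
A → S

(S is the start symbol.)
A grammar is LR(0) if no state in the canonical LR(0) collection has:
  - both a shift item (dot before a terminal) and a complete item (shift-reduce conflict), or
  - two or more complete items (reduce-reduce conflict; the accept item [S' → S .] counts as a complete item here).

Augment with S' → S and build the canonical LR(0) collection (I0 = CLOSURE({[S' → . S]}), then GOTO on every symbol after a dot until no new states appear). It has 17 states:
  I0: { [S → . + S E], [S → . c], [S → . n A], [S' → . S] }  — shift
  I1: { [S → + . S E], [S → . + S E], [S → . c], [S → . n A] }  — shift
  I2: { [S' → S .] }  — accept
  I3: { [S → c .] }  — reduce
  I4: { [A → . S], [A → . c n +], [S → . + S E], [S → . c], [S → . n A], [S → n . A] }  — shift
  I5: { [S → n A .] }  — reduce
  I6: { [A → S .] }  — reduce
  I7: { [A → c . n +], [S → c .] }  — shift, reduce
  I8: { [A → c n . +] }  — shift
  I9: { [A → c n + .] }  — reduce
  I10: { [E → . S], [E → . id F +], [S → + S . E], [S → . + S E], [S → . c], [S → . n A] }  — shift
  I11: { [S → + S E .] }  — reduce
  I12: { [E → S .] }  — reduce
  I13: { [E → id . F +], [F → . +] }  — shift
  I14: { [F → + .] }  — reduce
  I15: { [E → id F . +] }  — shift
  I16: { [E → id F + .] }  — reduce

Conflict in state I7:
  Shift-reduce conflict between [S → c .] and [A → c . n +]
So the grammar is NOT LR(0).

Answer: No. Shift-reduce conflict between [S → c .] and [A → c . n +]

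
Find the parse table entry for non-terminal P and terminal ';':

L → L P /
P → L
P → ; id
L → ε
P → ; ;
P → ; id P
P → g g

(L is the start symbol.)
To find M[P, ';'], we find productions for P where ';' is in the predict set (PREDICT(N → α) = (FIRST(α) \ {ε}) ∪ (FOLLOW(N) if α ⇒* ε)).

Relevant sets:
  FIRST(L) = { '/', ';', 'g', ε }
  FOLLOW(P) = { '/' }

P → L: PREDICT = { '/', ';', 'g' }
  ';' is in predict set, so this production goes in M[P, ';']
P → ; id: PREDICT = { ';' }
  ';' is in predict set, so this production goes in M[P, ';']
P → ; ;: PREDICT = { ';' }
  ';' is in predict set, so this production goes in M[P, ';']
P → ; id P: PREDICT = { ';' }
  ';' is in predict set, so this production goes in M[P, ';']
P → g g: PREDICT = { 'g' }

M[P, ';'] = P → L, P → ; id, P → ; ;, P → ; id P  (a multiply-defined cell — the grammar is not LL(1))

Answer: P → L, P → ; id, P → ; ;, P → ; id P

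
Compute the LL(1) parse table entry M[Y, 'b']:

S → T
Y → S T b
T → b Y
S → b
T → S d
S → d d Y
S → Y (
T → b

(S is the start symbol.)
To find M[Y, 'b'], we find productions for Y where 'b' is in the predict set (PREDICT(N → α) = (FIRST(α) \ {ε}) ∪ (FOLLOW(N) if α ⇒* ε)).

Relevant sets:
  FIRST(S) = { 'b', 'd' }

Y → S T b: PREDICT = { 'b', 'd' }
  'b' is in predict set, so this production goes in M[Y, 'b']

M[Y, 'b'] = Y → S T b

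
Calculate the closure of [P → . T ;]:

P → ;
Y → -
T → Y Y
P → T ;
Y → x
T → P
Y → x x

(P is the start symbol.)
{ [P → . ;], [P → . T ;], [T → . P], [T → . Y Y], [Y → . -], [Y → . x x], [Y → . x] }

To compute CLOSURE, for each item [A → α.Bβ] where B is a non-terminal, add [B → .γ] for all productions B → γ; repeat for the newly added items until nothing changes.

Start with: [P → . T ;]
  [P → . T ;] has the dot before T: add [T → . Y Y], [T → . P]
  [T → . Y Y] has the dot before Y: add [Y → . -], [Y → . x], [Y → . x x]
  [T → . P] has the dot before P: add [P → . ;]
No further items can be added.

CLOSURE = { [P → . ;], [P → . T ;], [T → . P], [T → . Y Y], [Y → . -], [Y → . x x], [Y → . x] }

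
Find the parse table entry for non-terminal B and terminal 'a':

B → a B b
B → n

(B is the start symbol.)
B → a B b

To find M[B, 'a'], we find productions for B where 'a' is in the predict set (PREDICT(N → α) = (FIRST(α) \ {ε}) ∪ (FOLLOW(N) if α ⇒* ε)).

B → a B b: PREDICT = { 'a' }
  'a' is in predict set, so this production goes in M[B, 'a']
B → n: PREDICT = { 'n' }

M[B, 'a'] = B → a B b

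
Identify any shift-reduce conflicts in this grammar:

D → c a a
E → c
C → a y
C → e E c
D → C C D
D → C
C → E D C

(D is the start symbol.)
Augment with D' → D and build the canonical LR(0) collection (I0 = CLOSURE({[D' → . D]}), then GOTO on every symbol after a dot until no new states appear). It has 17 states:
  I0: { [C → . E D C], [C → . a y], [C → . e E c], [D → . C C D], [D → . C], [D → . c a a], [D' → . D], [E → . c] }  — shift
  I1: { [C → . E D C], [C → . a y], [C → . e E c], [D → C . C D], [D → C .], [E → . c] }  — shift, reduce
  I2: { [D' → D .] }  — accept
  I3: { [C → . E D C], [C → . a y], [C → . e E c], [C → E . D C], [D → . C C D], [D → . C], [D → . c a a], [E → . c] }  — shift
  I4: { [C → a . y] }  — shift
  I5: { [D → c . a a], [E → c .] }  — shift, reduce
  I6: { [C → e . E c], [E → . c] }  — shift
  I7: { [C → e E . c] }  — shift
  I8: { [E → c .] }  — reduce
  I9: { [C → e E c .] }  — reduce
  I10: { [D → c a . a] }  — shift
  I11: { [D → c a a .] }  — reduce
  I12: { [C → a y .] }  — reduce
  I13: { [C → . E D C], [C → . a y], [C → . e E c], [C → E D . C], [E → . c] }  — shift
  I14: { [C → E D C .] }  — reduce
  I15: { [C → . E D C], [C → . a y], [C → . e E c], [D → . C C D], [D → . C], [D → . c a a], [D → C C . D], [E → . c] }  — shift
  I16: { [D → C C D .] }  — reduce

I1 contains reduce item [D → C .] and shift items [C → . a y], [C → . e E c], [E → . c] — shift-reduce conflict.
I5 contains reduce item [E → c .] and shift item [D → c . a a] — shift-reduce conflict.

Answer: Yes — I1: [D → C .] vs [C → . a y]; I5: [E → c .] vs [D → c . a a]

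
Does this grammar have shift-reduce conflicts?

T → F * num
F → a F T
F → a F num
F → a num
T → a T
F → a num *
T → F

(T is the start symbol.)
Yes — I1: [T → F .] vs [T → F . * num]; I4: [T → F .] vs [F → . a F T]; I6: [F → a num .] vs [F → a num . *]

A shift-reduce conflict occurs when an LR(0) state has both:
  - a complete (reduce) item [A → α .] (dot at the end), and
  - a shift item [B → β . c γ] (dot before a terminal).

Augment with T' → T and build the canonical LR(0) collection (I0 = CLOSURE({[T' → . T]}), then GOTO on every symbol after a dot until no new states appear). It has 12 states:
  I0: { [F → . a F T], [F → . a F num], [F → . a num *], [F → . a num], [T → . F * num], [T → . F], [T → . a T], [T' → . T] }  — shift
  I1: { [T → F . * num], [T → F .] }  — shift, reduce
  I2: { [T' → T .] }  — accept
  I3: { [F → . a F T], [F → . a F num], [F → . a num *], [F → . a num], [F → a . F T], [F → a . F num], [F → a . num *], [F → a . num], [T → . F * num], [T → . F], [T → . a T], [T → a . T] }  — shift
  I4: { [F → . a F T], [F → . a F num], [F → . a num *], [F → . a num], [F → a F . T], [F → a F . num], [T → . F * num], [T → . F], [T → . a T], [T → F . * num], [T → F .] }  — shift, reduce
  I5: { [T → a T .] }  — reduce
  I6: { [F → a num . *], [F → a num .] }  — shift, reduce
  I7: { [F → a num * .] }  — reduce
  I8: { [T → F * . num] }  — shift
  I9: { [F → a F T .] }  — reduce
  I10: { [F → a F num .] }  — reduce
  I11: { [T → F * num .] }  — reduce

I1 contains reduce item [T → F .] and shift item [T → F . * num] — shift-reduce conflict.
I4 contains reduce item [T → F .] and shift items [F → . a F T], [F → . a F num], [F → a F . num], [F → . a num], [F → . a num *], [T → F . * num], [T → . a T] — shift-reduce conflict.
I6 contains reduce item [F → a num .] and shift item [F → a num . *] — shift-reduce conflict.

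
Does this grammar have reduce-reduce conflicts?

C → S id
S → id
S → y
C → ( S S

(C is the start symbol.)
Augment with C' → C and build the canonical LR(0) collection (I0 = CLOSURE({[C' → . C]}), then GOTO on every symbol after a dot until no new states appear). It has 9 states:
  I0: { [C → . ( S S], [C → . S id], [C' → . C], [S → . id], [S → . y] }  — shift
  I1: { [C → ( . S S], [S → . id], [S → . y] }  — shift
  I2: { [C' → C .] }  — accept
  I3: { [C → S . id] }  — shift
  I4: { [S → id .] }  — reduce
  I5: { [S → y .] }  — reduce
  I6: { [C → S id .] }  — reduce
  I7: { [C → ( S . S], [S → . id], [S → . y] }  — shift
  I8: { [C → ( S S .] }  — reduce

No state contains more than one complete item.

Answer: No reduce-reduce conflicts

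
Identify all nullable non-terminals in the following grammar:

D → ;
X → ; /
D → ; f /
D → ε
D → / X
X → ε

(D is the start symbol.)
A non-terminal is nullable if it can derive ε (the empty string): either it has an ε-production, or it has a production whose right-hand side consists entirely of nullable non-terminals.

ε-productions: D → ε, X → ε
So D, X are immediately nullable.
Every non-terminal is now nullable.
Nullable = { 'D', 'X' }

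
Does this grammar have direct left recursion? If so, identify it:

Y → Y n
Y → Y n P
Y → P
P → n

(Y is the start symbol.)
Yes, Y is left-recursive

Y → Y n: LEFT RECURSIVE (starts with Y)
Y → Y n P: LEFT RECURSIVE (starts with Y)
Y → P: starts with P
P → n: starts with n

The grammar has direct left recursion on: Y.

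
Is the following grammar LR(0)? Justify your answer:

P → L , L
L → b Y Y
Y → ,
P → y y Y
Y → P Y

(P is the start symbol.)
Augment with P' → P and build the canonical LR(0) collection (I0 = CLOSURE({[P' → . P]}), then GOTO on every symbol after a dot until no new states appear). It has 14 states:
  I0: { [L → . b Y Y], [P → . L , L], [P → . y y Y], [P' → . P] }  — shift
  I1: { [P → L . , L] }  — shift
  I2: { [P' → P .] }  — accept
  I3: { [L → . b Y Y], [L → b . Y Y], [P → . L , L], [P → . y y Y], [Y → . ,], [Y → . P Y] }  — shift
  I4: { [P → y . y Y] }  — shift
  I5: { [L → . b Y Y], [P → . L , L], [P → . y y Y], [P → y y . Y], [Y → . ,], [Y → . P Y] }  — shift
  I6: { [Y → , .] }  — reduce
  I7: { [L → . b Y Y], [P → . L , L], [P → . y y Y], [Y → . ,], [Y → . P Y], [Y → P . Y] }  — shift
  I8: { [P → y y Y .] }  — reduce
  I9: { [Y → P Y .] }  — reduce
  I10: { [L → . b Y Y], [L → b Y . Y], [P → . L , L], [P → . y y Y], [Y → . ,], [Y → . P Y] }  — shift
  I11: { [L → b Y Y .] }  — reduce
  I12: { [L → . b Y Y], [P → L , . L] }  — shift
  I13: { [P → L , L .] }  — reduce

Every state is either a pure shift/goto state or contains exactly one complete item and nothing to shift — no conflicts. The grammar is LR(0).

Answer: Yes, the grammar is LR(0)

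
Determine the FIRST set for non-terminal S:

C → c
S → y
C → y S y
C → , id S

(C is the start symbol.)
From S → y:
  - y is a terminal: add 'y' and stop

Collecting: FIRST(S) = { 'y' }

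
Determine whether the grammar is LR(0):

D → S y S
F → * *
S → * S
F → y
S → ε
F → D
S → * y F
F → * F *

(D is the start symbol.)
No. Shift-reduce conflict between [S → .] and [S → . * S]

A grammar is LR(0) if no state in the canonical LR(0) collection has:
  - both a shift item (dot before a terminal) and a complete item (shift-reduce conflict), or
  - two or more complete items (reduce-reduce conflict; the accept item [D' → D .] counts as a complete item here).

Augment with D' → D and build the canonical LR(0) collection (I0 = CLOSURE({[D' → . D]}), then GOTO on every symbol after a dot until no new states appear). It has 17 states:
  I0: { [D → . S y S], [D' → . D], [S → . * S], [S → . * y F], [S → .] }  — shift, reduce
  I1: { [S → * . S], [S → * . y F], [S → . * S], [S → . * y F], [S → .] }  — shift, reduce
  I2: { [D' → D .] }  — accept
  I3: { [D → S . y S] }  — shift
  I4: { [D → S y . S], [S → . * S], [S → . * y F], [S → .] }  — shift, reduce
  I5: { [D → S y S .] }  — reduce
  I6: { [S → * S .] }  — reduce
  I7: { [D → . S y S], [F → . * *], [F → . * F *], [F → . D], [F → . y], [S → * y . F], [S → . * S], [S → . * y F], [S → .] }  — shift, reduce
  I8: { [D → . S y S], [F → * . *], [F → * . F *], [F → . * *], [F → . * F *], [F → . D], [F → . y], [S → * . S], [S → * . y F], [S → . * S], [S → . * y F], [S → .] }  — shift, reduce
  I9: { [F → D .] }  — reduce
  I10: { [S → * y F .] }  — reduce
  I11: { [F → y .] }  — reduce
  I12: { [D → . S y S], [F → * * .], [F → * . *], [F → * . F *], [F → . * *], [F → . * F *], [F → . D], [F → . y], [S → * . S], [S → * . y F], [S → . * S], [S → . * y F], [S → .] }  — shift, 2 reduces
  I13: { [F → * F . *] }  — shift
  I14: { [D → S . y S], [S → * S .] }  — shift, reduce
  I15: { [D → . S y S], [F → . * *], [F → . * F *], [F → . D], [F → . y], [F → y .], [S → * y . F], [S → . * S], [S → . * y F], [S → .] }  — shift, 2 reduces
  I16: { [F → * F * .] }  — reduce

Conflict in state I0:
  Shift-reduce conflict between [S → .] and [S → . * S]
So the grammar is NOT LR(0).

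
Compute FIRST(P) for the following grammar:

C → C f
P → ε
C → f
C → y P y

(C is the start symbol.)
To compute FIRST(P), examine every production with P on the left-hand side, reading each right-hand side left to right until a non-nullable symbol is reached.

From P → ε:
  - ε-production, so ε ∈ FIRST(P)

Collecting: FIRST(P) = { ε }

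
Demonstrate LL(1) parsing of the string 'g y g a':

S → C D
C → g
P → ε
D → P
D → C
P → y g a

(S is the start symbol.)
Stack is shown with the top on the left.

Stack    Input      Action
--------------------------
S $      g y g a $  output S → C D
C D $    g y g a $  output C → g
g D $    g y g a $  match 'g'
D $      y g a $    output D → P
P $      y g a $    output P → y g a
y g a $  y g a $    match 'y'
g a $    g a $      match 'g'
a $      a $        match 'a'
$        $          accept

The string is accepted.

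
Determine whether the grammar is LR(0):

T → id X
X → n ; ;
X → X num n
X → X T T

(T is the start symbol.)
No. Shift-reduce conflict between [T → id X .] and [T → . id X]

A grammar is LR(0) if no state in the canonical LR(0) collection has:
  - both a shift item (dot before a terminal) and a complete item (shift-reduce conflict), or
  - two or more complete items (reduce-reduce conflict; the accept item [T' → T .] counts as a complete item here).

Augment with T' → T and build the canonical LR(0) collection (I0 = CLOSURE({[T' → . T]}), then GOTO on every symbol after a dot until no new states appear). It has 11 states:
  I0: { [T → . id X], [T' → . T] }  — shift
  I1: { [T' → T .] }  — accept
  I2: { [T → id . X], [X → . X T T], [X → . X num n], [X → . n ; ;] }  — shift
  I3: { [T → . id X], [T → id X .], [X → X . T T], [X → X . num n] }  — shift, reduce
  I4: { [X → n . ; ;] }  — shift
  I5: { [X → n ; . ;] }  — shift
  I6: { [X → n ; ; .] }  — reduce
  I7: { [T → . id X], [X → X T . T] }  — shift
  I8: { [X → X num . n] }  — shift
  I9: { [X → X num n .] }  — reduce
  I10: { [X → X T T .] }  — reduce

Conflict in state I3:
  Shift-reduce conflict between [T → id X .] and [T → . id X]
So the grammar is NOT LR(0).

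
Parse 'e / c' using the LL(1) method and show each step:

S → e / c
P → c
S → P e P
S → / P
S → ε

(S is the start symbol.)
LL(1) parsing maintains a stack (initially the start symbol over $) and the input. At each step: if the stack top is a terminal, match it against the current input token; if it is a non-terminal N, replace it with the RHS of M[N, lookahead] (the unique production whose predict set contains the lookahead).

Stack is shown with the top on the left.

Stack    Input    Action
------------------------
S $      e / c $  output S → e / c
e / c $  e / c $  match 'e'
/ c $    / c $    match '/'
c $      c $      match 'c'
$        $        accept

The string is accepted.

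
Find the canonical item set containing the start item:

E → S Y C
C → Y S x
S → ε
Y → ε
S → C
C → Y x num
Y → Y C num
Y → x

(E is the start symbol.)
First, augment the grammar with E' → E
I₀ = CLOSURE({ [E' → . E] }):
  [E' → . E] has the dot before E: add [E → . S Y C]
  [E → . S Y C] has the dot before S: add [S → .], [S → . C]
  [S → . C] has the dot before C: add [C → . Y S x], [C → . Y x num]
  [C → . Y S x] has the dot before Y: add [Y → .], [Y → . Y C num], [Y → . x]
No further items can be added.

I₀ = { [C → . Y S x], [C → . Y x num], [E → . S Y C], [E' → . E], [S → . C], [S → .], [Y → . Y C num], [Y → . x], [Y → .] }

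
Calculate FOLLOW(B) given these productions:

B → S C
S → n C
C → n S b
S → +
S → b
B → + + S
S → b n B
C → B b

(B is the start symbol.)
{ $, '+', 'b', 'n' }

To compute FOLLOW(B), find every occurrence of B on a right-hand side N → α B β: add FIRST(β) \ {ε}, and if β is empty or nullable also add FOLLOW(N). Iterate to a fixed point.

B is the start symbol, so $ ∈ FOLLOW(B).
In S → b n B: B is at the end, add FOLLOW(S)
In C → B b: B is followed by b, add FIRST(b) \ {ε} = { 'b' }

The FOLLOW sets referred to above (computed the same way, to a fixed point):
  FOLLOW(S) = { $, '+', 'b', 'n' }

Taking the union: FOLLOW(B) = { $, '+', 'b', 'n' }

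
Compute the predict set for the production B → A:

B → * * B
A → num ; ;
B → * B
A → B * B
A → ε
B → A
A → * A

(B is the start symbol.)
{ $, '*', 'num' }

PREDICT(B → A) = (FIRST(RHS) \ {ε}) ∪ (FOLLOW(B) if ε ∈ FIRST(RHS), i.e. RHS ⇒* ε)
FIRST(A) = { '*', 'num', ε }
FIRST(A) = { '*', 'num', ε }
ε ∈ FIRST(A) (the right-hand side is nullable), so add FOLLOW(B) = { $, '*' }
PREDICT(B → A) = { $, '*', 'num' }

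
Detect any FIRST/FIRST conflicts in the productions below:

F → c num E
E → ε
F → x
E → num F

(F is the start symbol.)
No FIRST/FIRST conflicts.

Productions for F:
  F → c num E: FIRST = { 'c' }
  F → x: FIRST = { 'x' }
Productions for E:
  E → ε: FIRST = { ε }
  E → num F: FIRST = { 'num' }

All alternatives of each non-terminal have pairwise disjoint FIRST sets.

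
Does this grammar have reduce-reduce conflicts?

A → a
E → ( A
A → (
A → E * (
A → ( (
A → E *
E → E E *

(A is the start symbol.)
Yes — I11: [A → ( .] vs [A → ( ( .]

A reduce-reduce conflict occurs when an LR(0) state has two complete items [A → α .] and [B → β .] — both call for a reduction, and with no lookahead the parser cannot choose between them.

Augment with A' → A and build the canonical LR(0) collection (I0 = CLOSURE({[A' → . A]}), then GOTO on every symbol after a dot until no new states appear). It has 12 states:
  I0: { [A → . ( (], [A → . (], [A → . E * (], [A → . E *], [A → . a], [A' → . A], [E → . ( A], [E → . E E *] }  — shift
  I1: { [A → ( . (], [A → ( .], [A → . ( (], [A → . (], [A → . E * (], [A → . E *], [A → . a], [E → ( . A], [E → . ( A], [E → . E E *] }  — shift, reduce
  I2: { [A' → A .] }  — accept
  I3: { [A → E . * (], [A → E . *], [E → . ( A], [E → . E E *], [E → E . E *] }  — shift
  I4: { [A → a .] }  — reduce
  I5: { [A → . ( (], [A → . (], [A → . E * (], [A → . E *], [A → . a], [E → ( . A], [E → . ( A], [E → . E E *] }  — shift
  I6: { [A → E * . (], [A → E * .] }  — shift, reduce
  I7: { [E → . ( A], [E → . E E *], [E → E . E *], [E → E E . *] }  — shift
  I8: { [E → E E * .] }  — reduce
  I9: { [A → E * ( .] }  — reduce
  I10: { [E → ( A .] }  — reduce
  I11: { [A → ( ( .], [A → ( . (], [A → ( .], [A → . ( (], [A → . (], [A → . E * (], [A → . E *], [A → . a], [E → ( . A], [E → . ( A], [E → . E E *] }  — shift, 2 reduces

I11 contains complete items [A → ( .], [A → ( ( .] — reduce-reduce conflict.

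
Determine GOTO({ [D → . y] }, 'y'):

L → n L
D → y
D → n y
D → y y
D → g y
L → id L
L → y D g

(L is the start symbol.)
GOTO(I, 'y') = CLOSURE({ [A → αX.β] : [A → α.Xβ] ∈ I, X = 'y' })

Items with dot before 'y', with the dot advanced:
  [D → . y] → [D → y .]
Closure adds nothing (no advanced item has the dot before a non-terminal).

GOTO = { [D → y .] }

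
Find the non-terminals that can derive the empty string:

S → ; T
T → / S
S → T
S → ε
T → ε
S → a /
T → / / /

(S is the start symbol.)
{ 'S', 'T' }

ε-productions: S → ε, T → ε
So S, T are immediately nullable.
Every non-terminal is now nullable.
Nullable = { 'S', 'T' }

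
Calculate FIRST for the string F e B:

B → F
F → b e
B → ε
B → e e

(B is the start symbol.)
{ 'b' }

FIRST sets of the non-terminals involved (from the grammar, by fixed-point iteration):
  FIRST(F) = { 'b' }

To compute FIRST(F e B), process the symbols left to right:
Symbol F is a non-terminal. Add FIRST(F) \ {ε} = { 'b' }
F is not nullable (ε ∉ FIRST(F)), so stop here.
FIRST(F e B) = { 'b' }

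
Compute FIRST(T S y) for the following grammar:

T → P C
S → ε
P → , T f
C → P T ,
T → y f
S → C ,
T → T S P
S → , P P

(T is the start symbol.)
FIRST sets of the non-terminals involved (from the grammar, by fixed-point iteration):
  FIRST(T) = { ',', 'y' }

To compute FIRST(T S y), process the symbols left to right:
Symbol T is a non-terminal. Add FIRST(T) \ {ε} = { ',', 'y' }
T is not nullable (ε ∉ FIRST(T)), so stop here.
FIRST(T S y) = { ',', 'y' }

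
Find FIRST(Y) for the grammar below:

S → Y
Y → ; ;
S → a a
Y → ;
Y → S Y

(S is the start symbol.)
FIRST sets of the other non-terminals involved (by the same procedure, iterated to a fixed point):
  FIRST(S) = { ';', 'a' }

From Y → ; ;:
  - ';' is a terminal: add ';' and stop
From Y → ;:
  - ';' is a terminal: add ';' and stop
From Y → S Y:
  - S is a non-terminal: add FIRST(S) \ {ε} = { ';', 'a' }
    S is not nullable, so stop

Collecting: FIRST(Y) = { ';', 'a' }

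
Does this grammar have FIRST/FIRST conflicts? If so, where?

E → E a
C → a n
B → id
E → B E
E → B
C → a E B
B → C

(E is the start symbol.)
FIRST sets of the non-terminals at (or reachable through a nullable prefix from) the front of some alternative:
  FIRST(E) = { 'a', 'id' }
  FIRST(B) = { 'a', 'id' }
  FIRST(C) = { 'a' }

Productions for E:
  E → E a: FIRST = { 'a', 'id' }
  E → B E: FIRST = { 'a', 'id' }
  E → B: FIRST = { 'a', 'id' }
Productions for C:
  C → a n: FIRST = { 'a' }
  C → a E B: FIRST = { 'a' }
Productions for B:
  B → id: FIRST = { 'id' }
  B → C: FIRST = { 'a' }

Conflict for E: E → E a and E → B E
  Overlap: { 'a', 'id' }
Conflict for E: E → E a and E → B
  Overlap: { 'a', 'id' }
Conflict for E: E → B E and E → B
  Overlap: { 'a', 'id' }
Conflict for C: C → a n and C → a E B
  Overlap: { 'a' }

Answer: Yes. E → E a / E → B E on { 'a', 'id' }; E → E a / E → B on { 'a', 'id' }; E → B E / E → B on { 'a', 'id' }; C → a n / C → a E B on { 'a' }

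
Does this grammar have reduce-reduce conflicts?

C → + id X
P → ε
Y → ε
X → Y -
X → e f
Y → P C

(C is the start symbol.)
A reduce-reduce conflict occurs when an LR(0) state has two complete items [A → α .] and [B → β .] — both call for a reduction, and with no lookahead the parser cannot choose between them.

Augment with C' → C and build the canonical LR(0) collection (I0 = CLOSURE({[C' → . C]}), then GOTO on every symbol after a dot until no new states appear). It has 11 states:
  I0: { [C → . + id X], [C' → . C] }  — shift
  I1: { [C → + . id X] }  — shift
  I2: { [C' → C .] }  — accept
  I3: { [C → + id . X], [P → .], [X → . Y -], [X → . e f], [Y → . P C], [Y → .] }  — shift, 2 reduces
  I4: { [C → . + id X], [Y → P . C] }  — shift
  I5: { [C → + id X .] }  — reduce
  I6: { [X → Y . -] }  — shift
  I7: { [X → e . f] }  — shift
  I8: { [X → e f .] }  — reduce
  I9: { [X → Y - .] }  — reduce
  I10: { [Y → P C .] }  — reduce

I3 contains complete items [P → .], [Y → .] — reduce-reduce conflict.

Answer: Yes — I3: [P → .] vs [Y → .]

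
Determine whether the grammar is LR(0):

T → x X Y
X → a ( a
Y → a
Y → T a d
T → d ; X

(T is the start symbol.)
Yes, the grammar is LR(0)

Augment with T' → T and build the canonical LR(0) collection (I0 = CLOSURE({[T' → . T]}), then GOTO on every symbol after a dot until no new states appear). It has 15 states:
  I0: { [T → . d ; X], [T → . x X Y], [T' → . T] }  — shift
  I1: { [T' → T .] }  — accept
  I2: { [T → d . ; X] }  — shift
  I3: { [T → x . X Y], [X → . a ( a] }  — shift
  I4: { [T → . d ; X], [T → . x X Y], [T → x X . Y], [Y → . T a d], [Y → . a] }  — shift
  I5: { [X → a . ( a] }  — shift
  I6: { [X → a ( . a] }  — shift
  I7: { [X → a ( a .] }  — reduce
  I8: { [Y → T . a d] }  — shift
  I9: { [T → x X Y .] }  — reduce
  I10: { [Y → a .] }  — reduce
  I11: { [Y → T a . d] }  — shift
  I12: { [Y → T a d .] }  — reduce
  I13: { [T → d ; . X], [X → . a ( a] }  — shift
  I14: { [T → d ; X .] }  — reduce

Every state is either a pure shift/goto state or contains exactly one complete item and nothing to shift — no conflicts. The grammar is LR(0).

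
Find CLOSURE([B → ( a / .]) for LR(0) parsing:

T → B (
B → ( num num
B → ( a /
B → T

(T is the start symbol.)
{ [B → ( a / .] }

To compute CLOSURE, for each item [A → α.Bβ] where B is a non-terminal, add [B → .γ] for all productions B → γ; repeat for the newly added items until nothing changes.

Start with: [B → ( a / .]
The dot is at the end, so nothing is added.

CLOSURE = { [B → ( a / .] }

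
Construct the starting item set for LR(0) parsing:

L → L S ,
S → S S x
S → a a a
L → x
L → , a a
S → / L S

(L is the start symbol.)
{ [L → . , a a], [L → . L S ,], [L → . x], [L' → . L] }

First, augment the grammar with L' → L
I₀ = CLOSURE({ [L' → . L] }):
  [L' → . L] has the dot before L: add [L → . L S ,], [L → . x], [L → . , a a]
No further items can be added.

I₀ = { [L → . , a a], [L → . L S ,], [L → . x], [L' → . L] }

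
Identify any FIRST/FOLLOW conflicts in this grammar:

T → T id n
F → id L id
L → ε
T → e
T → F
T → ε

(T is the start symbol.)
Yes. T → T id n with FOLLOW(T) on { 'id' }; T → F with FOLLOW(T) on { 'id' }

A FIRST/FOLLOW conflict occurs when a non-terminal N has a nullable alternative N → β (β ⇒* ε) and another alternative N → α with FIRST(α) ∩ FOLLOW(N) ≠ ∅: on such a lookahead the parser cannot decide between expanding α and letting N vanish via β.

Nullable non-terminals: L, T.
FIRST sets used below: FIRST(T) = { 'e', 'id', ε }, FIRST(F) = { 'id' }
L has a nullable alternative but only one production, so nothing to check.

T: nullable alternative(s) T → ε; FOLLOW(T) = { $, 'id' }
  T → T id n: FIRST \ {ε} = { 'e', 'id' } — overlaps FOLLOW(T) on { 'id' }: CONFLICT
  T → e: FIRST \ {ε} = { 'e' } — disjoint from FOLLOW(T)
  T → F: FIRST \ {ε} = { 'id' } — overlaps FOLLOW(T) on { 'id' }: CONFLICT
  T → ε: FIRST \ {ε} = { } — this is the only nullable alternative, skip

F has no nullable alternative, so no FIRST/FOLLOW check is needed there.

So the grammar has 2 FIRST/FOLLOW conflicts (marked CONFLICT above).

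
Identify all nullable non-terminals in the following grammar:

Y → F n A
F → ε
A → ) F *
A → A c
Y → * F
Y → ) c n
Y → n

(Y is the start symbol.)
{ 'F' }

ε-productions: F → ε
So F is immediately nullable.
No further non-terminal can be added: every production for the remaining non-terminals contains a terminal or a non-nullable non-terminal.
Nullable = { 'F' }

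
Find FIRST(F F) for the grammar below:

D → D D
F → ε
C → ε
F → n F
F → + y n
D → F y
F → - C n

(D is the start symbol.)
{ '+', '-', 'n', ε }

FIRST sets of the non-terminals involved (from the grammar, by fixed-point iteration):
  FIRST(F) = { '+', '-', 'n', ε }

To compute FIRST(F F), process the symbols left to right:
Symbol F is a non-terminal. Add FIRST(F) \ {ε} = { '+', '-', 'n' }
F is nullable (ε ∈ FIRST(F)), continue to the next symbol.
Symbol F is a non-terminal. Add FIRST(F) \ {ε} = { '+', '-', 'n' }
F is nullable (ε ∈ FIRST(F)), continue to the next symbol.
All symbols are nullable, so ε is in the result.
FIRST(F F) = { '+', '-', 'n', ε }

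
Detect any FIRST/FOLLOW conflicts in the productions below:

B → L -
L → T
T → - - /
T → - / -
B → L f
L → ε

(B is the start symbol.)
Yes. L → T with FOLLOW(L) on { '-' }

Nullable non-terminals: L.
FIRST sets used below: FIRST(T) = { '-' }

L: nullable alternative(s) L → ε; FOLLOW(L) = { '-', 'f' }
  L → T: FIRST \ {ε} = { '-' } — overlaps FOLLOW(L) on { '-' }: CONFLICT
  L → ε: FIRST \ {ε} = { } — this is the only nullable alternative, skip

B, T have no nullable alternative, so no FIRST/FOLLOW check is needed there.

So the grammar has 1 FIRST/FOLLOW conflict (marked CONFLICT above).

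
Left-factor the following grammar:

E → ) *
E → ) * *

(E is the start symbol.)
Left-factoring transforms A → αβ₁ | αβ₂ into A → αA' and A' → β₁ | β₂
(α is the longest common prefix among the alternatives). Repeat until
no nonterminal has two alternatives with a common prefix.

Round 1: E has alternatives sharing prefix ') *'. Introduce E': E → ) * E'
  Add: E' → ε
  Add: E' → *

No remaining common prefixes — done.

Resulting grammar:
E → ) * E'
E' → ε
E' → *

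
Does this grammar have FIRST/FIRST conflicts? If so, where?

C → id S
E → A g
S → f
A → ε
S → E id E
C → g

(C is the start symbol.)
No FIRST/FIRST conflicts.

A FIRST/FIRST conflict occurs when two productions N → α and N → β for the same non-terminal have FIRST(α) ∩ FIRST(β) ≠ ∅ (with ε ∈ FIRST of a nullable right-hand side, so two nullable alternatives also conflict).

FIRST sets of the non-terminals at (or reachable through a nullable prefix from) the front of some alternative:
  FIRST(E) = { 'g' }

Productions for C:
  C → id S: FIRST = { 'id' }
  C → g: FIRST = { 'g' }
Productions for S:
  S → f: FIRST = { 'f' }
  S → E id E: FIRST = { 'g' }
E, A have only one production, so no FIRST/FIRST conflict is possible there.

All alternatives of each non-terminal have pairwise disjoint FIRST sets.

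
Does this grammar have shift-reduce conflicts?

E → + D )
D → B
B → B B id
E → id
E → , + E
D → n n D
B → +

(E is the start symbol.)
A shift-reduce conflict occurs when an LR(0) state has both:
  - a complete (reduce) item [A → α .] (dot at the end), and
  - a shift item [B → β . c γ] (dot before a terminal).

Augment with E' → E and build the canonical LR(0) collection (I0 = CLOSURE({[E' → . E]}), then GOTO on every symbol after a dot until no new states appear). It has 16 states:
  I0: { [E → . + D )], [E → . , + E], [E → . id], [E' → . E] }  — shift
  I1: { [B → . +], [B → . B B id], [D → . B], [D → . n n D], [E → + . D )] }  — shift
  I2: { [E → , . + E] }  — shift
  I3: { [E' → E .] }  — accept
  I4: { [E → id .] }  — reduce
  I5: { [E → , + . E], [E → . + D )], [E → . , + E], [E → . id] }  — shift
  I6: { [E → , + E .] }  — reduce
  I7: { [B → + .] }  — reduce
  I8: { [B → . +], [B → . B B id], [B → B . B id], [D → B .] }  — shift, reduce
  I9: { [E → + D . )] }  — shift
  I10: { [D → n . n D] }  — shift
  I11: { [B → . +], [B → . B B id], [D → . B], [D → . n n D], [D → n n . D] }  — shift
  I12: { [D → n n D .] }  — reduce
  I13: { [E → + D ) .] }  — reduce
  I14: { [B → . +], [B → . B B id], [B → B . B id], [B → B B . id] }  — shift
  I15: { [B → B B id .] }  — reduce

I8 contains reduce item [D → B .] and shift item [B → . +] — shift-reduce conflict.

Answer: Yes — I8: [D → B .] vs [B → . +]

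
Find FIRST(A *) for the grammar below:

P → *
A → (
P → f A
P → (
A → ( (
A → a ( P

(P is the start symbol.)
{ '(', 'a' }

FIRST sets of the non-terminals involved (from the grammar, by fixed-point iteration):
  FIRST(A) = { '(', 'a' }

To compute FIRST(A *), process the symbols left to right:
Symbol A is a non-terminal. Add FIRST(A) \ {ε} = { '(', 'a' }
A is not nullable (ε ∉ FIRST(A)), so stop here.
FIRST(A *) = { '(', 'a' }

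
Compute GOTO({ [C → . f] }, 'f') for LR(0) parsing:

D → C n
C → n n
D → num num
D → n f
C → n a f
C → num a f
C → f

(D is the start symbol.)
GOTO(I, 'f') = CLOSURE({ [A → αX.β] : [A → α.Xβ] ∈ I, X = 'f' })

Items with dot before 'f', with the dot advanced:
  [C → . f] → [C → f .]
Closure adds nothing (no advanced item has the dot before a non-terminal).

GOTO = { [C → f .] }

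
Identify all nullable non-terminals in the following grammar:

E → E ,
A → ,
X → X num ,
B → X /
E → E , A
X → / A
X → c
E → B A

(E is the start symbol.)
A non-terminal is nullable if it can derive ε (the empty string): either it has an ε-production, or it has a production whose right-hand side consists entirely of nullable non-terminals.

There are no ε-productions, so no non-terminal can derive ε.
No non-terminals are nullable.

Answer: None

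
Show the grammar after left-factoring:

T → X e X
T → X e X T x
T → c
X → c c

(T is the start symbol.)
Left-factoring transforms A → αβ₁ | αβ₂ into A → αA' and A' → β₁ | β₂
(α is the longest common prefix among the alternatives). Repeat until
no nonterminal has two alternatives with a common prefix.

Round 1: T has alternatives sharing prefix 'X e X'. Introduce T': T → X e X T'
  Add: T' → ε
  Add: T' → T x

No remaining common prefixes — done.

Resulting grammar:
T → X e X T'
T' → ε
T' → T x
T → c
X → c c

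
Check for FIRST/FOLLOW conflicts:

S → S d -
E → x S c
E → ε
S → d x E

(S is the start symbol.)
A FIRST/FOLLOW conflict occurs when a non-terminal N has a nullable alternative N → β (β ⇒* ε) and another alternative N → α with FIRST(α) ∩ FOLLOW(N) ≠ ∅: on such a lookahead the parser cannot decide between expanding α and letting N vanish via β.

Nullable non-terminals: E.

E: nullable alternative(s) E → ε; FOLLOW(E) = { $, 'c', 'd' }
  E → x S c: FIRST \ {ε} = { 'x' } — disjoint from FOLLOW(E)
  E → ε: FIRST \ {ε} = { } — this is the only nullable alternative, skip

S has no nullable alternative, so no FIRST/FOLLOW check is needed there.

No FIRST/FOLLOW conflicts found.

Answer: No FIRST/FOLLOW conflicts.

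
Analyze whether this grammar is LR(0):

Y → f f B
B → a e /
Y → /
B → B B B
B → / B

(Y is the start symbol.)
A grammar is LR(0) if no state in the canonical LR(0) collection has:
  - both a shift item (dot before a terminal) and a complete item (shift-reduce conflict), or
  - two or more complete items (reduce-reduce conflict; the accept item [Y' → Y .] counts as a complete item here).

Augment with Y' → Y and build the canonical LR(0) collection (I0 = CLOSURE({[Y' → . Y]}), then GOTO on every symbol after a dot until no new states appear). It has 13 states:
  I0: { [Y → . /], [Y → . f f B], [Y' → . Y] }  — shift
  I1: { [Y → / .] }  — reduce
  I2: { [Y' → Y .] }  — accept
  I3: { [Y → f . f B] }  — shift
  I4: { [B → . / B], [B → . B B B], [B → . a e /], [Y → f f . B] }  — shift
  I5: { [B → . / B], [B → . B B B], [B → . a e /], [B → / . B] }  — shift
  I6: { [B → . / B], [B → . B B B], [B → . a e /], [B → B . B B], [Y → f f B .] }  — shift, reduce
  I7: { [B → a . e /] }  — shift
  I8: { [B → a e . /] }  — shift
  I9: { [B → a e / .] }  — reduce
  I10: { [B → . / B], [B → . B B B], [B → . a e /], [B → B . B B], [B → B B . B] }  — shift
  I11: { [B → . / B], [B → . B B B], [B → . a e /], [B → B . B B], [B → B B . B], [B → B B B .] }  — shift, reduce
  I12: { [B → . / B], [B → . B B B], [B → . a e /], [B → / B .], [B → B . B B] }  — shift, reduce

Conflict in state I6:
  Shift-reduce conflict between [Y → f f B .] and [B → . / B]
So the grammar is NOT LR(0).

Answer: No. Shift-reduce conflict between [Y → f f B .] and [B → . / B]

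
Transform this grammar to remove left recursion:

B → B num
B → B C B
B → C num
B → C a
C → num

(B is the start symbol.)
B → C num B'
B → C a B'
B' → num B'
B' → C B B'
B' → ε
C → num

B is directly left-recursive. The standard transformation for
  A → A α₁ | ... | A α_m | β₁ | ... | β_n
is
  A  → β₁ A' | ... | β_n A'
  A' → α₁ A' | ... | α_m A' | ε

B → C num becomes B → C num B'
B → C a becomes B → C a B'
B → B num becomes B' → num B'
B → B C B becomes B' → C B B'
Add B' → ε

Productions for other non-terminals are unchanged:
  C → num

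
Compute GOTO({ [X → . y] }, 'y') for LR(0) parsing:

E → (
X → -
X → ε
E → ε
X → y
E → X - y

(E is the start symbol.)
{ [X → y .] }

GOTO(I, 'y') = CLOSURE({ [A → αX.β] : [A → α.Xβ] ∈ I, X = 'y' })

Items with dot before 'y', with the dot advanced:
  [X → . y] → [X → y .]
Closure adds nothing (no advanced item has the dot before a non-terminal).

GOTO = { [X → y .] }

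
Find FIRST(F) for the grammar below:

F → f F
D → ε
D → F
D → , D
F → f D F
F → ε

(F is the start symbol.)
From F → f F:
  - f is a terminal: add 'f' and stop
From F → f D F:
  - f is a terminal: add 'f' and stop
From F → ε:
  - ε-production, so ε ∈ FIRST(F)

Collecting: FIRST(F) = { 'f', ε }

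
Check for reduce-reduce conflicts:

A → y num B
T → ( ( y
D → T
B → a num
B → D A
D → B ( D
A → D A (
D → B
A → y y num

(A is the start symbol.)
A reduce-reduce conflict occurs when an LR(0) state has two complete items [A → α .] and [B → β .] — both call for a reduction, and with no lookahead the parser cannot choose between them.

Augment with A' → A and build the canonical LR(0) collection (I0 = CLOSURE({[A' → . A]}), then GOTO on every symbol after a dot until no new states appear). It has 21 states:
  I0: { [A → . D A (], [A → . y num B], [A → . y y num], [A' → . A], [B → . D A], [B → . a num], [D → . B ( D], [D → . B], [D → . T], [T → . ( ( y] }  — shift
  I1: { [T → ( . ( y] }  — shift
  I2: { [A' → A .] }  — accept
  I3: { [D → B . ( D], [D → B .] }  — shift, reduce
  I4: { [A → . D A (], [A → . y num B], [A → . y y num], [A → D . A (], [B → . D A], [B → . a num], [B → D . A], [D → . B ( D], [D → . B], [D → . T], [T → . ( ( y] }  — shift
  I5: { [D → T .] }  — reduce
  I6: { [B → a . num] }  — shift
  I7: { [A → y . num B], [A → y . y num] }  — shift
  I8: { [A → y num . B], [B → . D A], [B → . a num], [D → . B ( D], [D → . B], [D → . T], [T → . ( ( y] }  — shift
  I9: { [A → y y . num] }  — shift
  I10: { [A → y y num .] }  — reduce
  I11: { [A → y num B .], [D → B . ( D], [D → B .] }  — shift, 2 reduces
  I12: { [A → . D A (], [A → . y num B], [A → . y y num], [B → . D A], [B → . a num], [B → D . A], [D → . B ( D], [D → . B], [D → . T], [T → . ( ( y] }  — shift
  I13: { [B → D A .] }  — reduce
  I14: { [B → . D A], [B → . a num], [D → . B ( D], [D → . B], [D → . T], [D → B ( . D], [T → . ( ( y] }  — shift
  I15: { [A → . D A (], [A → . y num B], [A → . y y num], [B → . D A], [B → . a num], [B → D . A], [D → . B ( D], [D → . B], [D → . T], [D → B ( D .], [T → . ( ( y] }  — shift, reduce
  I16: { [B → a num .] }  — reduce
  I17: { [A → D A . (], [B → D A .] }  — shift, reduce
  I18: { [A → D A ( .] }  — reduce
  I19: { [T → ( ( . y] }  — shift
  I20: { [T → ( ( y .] }  — reduce

I11 contains complete items [A → y num B .], [D → B .] — reduce-reduce conflict.

Answer: Yes — I11: [A → y num B .] vs [D → B .]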